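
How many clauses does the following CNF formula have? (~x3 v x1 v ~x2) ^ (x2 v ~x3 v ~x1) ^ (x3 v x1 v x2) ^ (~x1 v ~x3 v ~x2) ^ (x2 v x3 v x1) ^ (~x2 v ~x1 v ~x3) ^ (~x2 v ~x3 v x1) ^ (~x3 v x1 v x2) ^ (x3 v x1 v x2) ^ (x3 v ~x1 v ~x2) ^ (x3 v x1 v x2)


Each group enclosed in parentheses joined by ^ is one clause.
Counting the conjuncts: 11 clauses.

11


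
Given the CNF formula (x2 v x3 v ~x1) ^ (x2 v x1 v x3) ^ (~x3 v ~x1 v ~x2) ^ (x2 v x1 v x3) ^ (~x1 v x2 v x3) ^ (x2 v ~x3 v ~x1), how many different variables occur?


Identify each distinct variable in the formula.
Variables found: x1, x2, x3.
Total distinct variables = 3.

3


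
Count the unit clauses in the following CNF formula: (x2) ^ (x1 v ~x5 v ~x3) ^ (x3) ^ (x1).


A unit clause contains exactly one literal.
Unit clauses found: (x2), (x3), (x1).
Count = 3.

3


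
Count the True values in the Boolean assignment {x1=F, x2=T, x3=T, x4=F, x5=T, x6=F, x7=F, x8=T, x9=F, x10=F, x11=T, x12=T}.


The weight is the number of variables assigned True.
True variables: x2, x3, x5, x8, x11, x12.
Weight = 6.

6


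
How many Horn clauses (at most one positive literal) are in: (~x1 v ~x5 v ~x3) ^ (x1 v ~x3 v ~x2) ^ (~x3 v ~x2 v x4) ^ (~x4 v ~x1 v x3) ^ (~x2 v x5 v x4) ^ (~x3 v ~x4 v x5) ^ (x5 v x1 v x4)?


A Horn clause has at most one positive literal.
Clause 1: 0 positive lit(s) -> Horn
Clause 2: 1 positive lit(s) -> Horn
Clause 3: 1 positive lit(s) -> Horn
Clause 4: 1 positive lit(s) -> Horn
Clause 5: 2 positive lit(s) -> not Horn
Clause 6: 1 positive lit(s) -> Horn
Clause 7: 3 positive lit(s) -> not Horn
Total Horn clauses = 5.

5


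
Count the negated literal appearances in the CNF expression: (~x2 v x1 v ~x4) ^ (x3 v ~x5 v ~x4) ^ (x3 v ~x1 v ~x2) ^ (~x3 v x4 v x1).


Scan each clause for negated literals.
Clause 1: 2 negative; Clause 2: 2 negative; Clause 3: 2 negative; Clause 4: 1 negative.
Total negative literal occurrences = 7.

7


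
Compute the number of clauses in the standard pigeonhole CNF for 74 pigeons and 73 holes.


The PHP encoding has two parts:
1) At-least-one-hole clauses: 74 (one per pigeon, each with 73 literals).
2) At-most-one-pigeon-per-hole clauses: 73 holes * C(74,2) = 73 * 2701 = 197173.
Total clauses = 74 + 197173 = 197247.

197247


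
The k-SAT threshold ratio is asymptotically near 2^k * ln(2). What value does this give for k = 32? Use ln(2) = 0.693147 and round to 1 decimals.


Using the asymptotic formula: threshold ~ 2^k * ln(2).
2^32 = 4294967296.
4294967296 * 0.693147 = 2977043696.3.

2977043696.3


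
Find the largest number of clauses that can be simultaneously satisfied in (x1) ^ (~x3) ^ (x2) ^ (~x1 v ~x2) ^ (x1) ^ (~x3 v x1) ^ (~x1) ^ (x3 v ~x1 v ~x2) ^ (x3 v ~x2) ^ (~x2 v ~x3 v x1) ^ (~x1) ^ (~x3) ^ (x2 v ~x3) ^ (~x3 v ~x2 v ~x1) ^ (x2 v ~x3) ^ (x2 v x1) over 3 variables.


Enumerate all 8 truth assignments.
For each, count how many of the 16 clauses are satisfied.
The formula is not fully satisfiable, so the maximum is below 16.
Maximum simultaneously satisfiable clauses = 13.

13


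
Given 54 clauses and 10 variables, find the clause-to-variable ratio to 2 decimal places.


Clause-to-variable ratio = clauses / variables.
54 / 10 = 5.4.

5.4


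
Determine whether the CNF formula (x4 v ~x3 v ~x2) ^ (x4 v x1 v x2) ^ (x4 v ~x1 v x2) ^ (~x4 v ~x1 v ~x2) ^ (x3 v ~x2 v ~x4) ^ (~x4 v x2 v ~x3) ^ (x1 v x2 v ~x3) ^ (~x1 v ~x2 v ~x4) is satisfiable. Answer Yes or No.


Check all 16 possible truth assignments.
Number of satisfying assignments found: 5.
The formula is satisfiable.

Yes


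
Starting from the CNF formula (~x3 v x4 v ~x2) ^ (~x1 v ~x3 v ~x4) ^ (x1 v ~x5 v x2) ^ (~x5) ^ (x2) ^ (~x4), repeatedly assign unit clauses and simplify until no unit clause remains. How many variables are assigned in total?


Unit propagation repeatedly assigns the literal in any unit clause, then simplifies.
Assignments in order: x5 = F, x2 = T, x4 = F, x3 = F.
No further unit clauses remain.
Total variables assigned = 4.

4


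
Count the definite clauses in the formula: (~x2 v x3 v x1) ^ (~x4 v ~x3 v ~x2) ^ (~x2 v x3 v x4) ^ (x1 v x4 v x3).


A definite clause has exactly one positive literal.
Clause 1: 2 positive -> not definite
Clause 2: 0 positive -> not definite
Clause 3: 2 positive -> not definite
Clause 4: 3 positive -> not definite
Definite clause count = 0.

0


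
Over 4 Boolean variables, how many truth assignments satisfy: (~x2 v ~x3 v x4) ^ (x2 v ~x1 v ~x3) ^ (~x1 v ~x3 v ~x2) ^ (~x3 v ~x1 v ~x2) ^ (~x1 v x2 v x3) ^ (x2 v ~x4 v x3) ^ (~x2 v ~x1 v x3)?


Enumerate all 16 truth assignments over 4 variables.
Test each against every clause.
Satisfying assignments found: 6.

6


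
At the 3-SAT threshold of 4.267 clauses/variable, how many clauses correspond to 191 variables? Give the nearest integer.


The 3-SAT phase transition occurs at approximately 4.267 clauses per variable.
m = 4.267 * 191 = 814.997.
Rounded to nearest integer: 815.

815


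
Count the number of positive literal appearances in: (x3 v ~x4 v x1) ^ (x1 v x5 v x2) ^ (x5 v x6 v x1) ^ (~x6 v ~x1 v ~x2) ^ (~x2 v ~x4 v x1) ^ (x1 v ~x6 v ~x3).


Scan each clause for unnegated literals.
Clause 1: 2 positive; Clause 2: 3 positive; Clause 3: 3 positive; Clause 4: 0 positive; Clause 5: 1 positive; Clause 6: 1 positive.
Total positive literal occurrences = 10.

10


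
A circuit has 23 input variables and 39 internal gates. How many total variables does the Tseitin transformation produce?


The Tseitin transformation introduces one auxiliary variable per gate.
Total variables = inputs + gates = 23 + 39 = 62.

62


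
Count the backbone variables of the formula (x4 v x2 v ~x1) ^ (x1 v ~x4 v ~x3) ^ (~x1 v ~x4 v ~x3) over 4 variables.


Find all satisfying assignments: 10 model(s).
Check which variables have the same value in every model.
No variable is fixed across all models.
Backbone size = 0.

0


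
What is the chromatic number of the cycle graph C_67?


An odd cycle cannot be 2-colored: alternating two colors around the cycle returns to the start with a conflict.
Since 67 is odd, three colors are required (and three suffice).
Chromatic number = 3.

3


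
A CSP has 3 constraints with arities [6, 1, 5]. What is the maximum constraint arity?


The arities are: 6, 1, 5.
Scan for the maximum value.
Maximum arity = 6.

6


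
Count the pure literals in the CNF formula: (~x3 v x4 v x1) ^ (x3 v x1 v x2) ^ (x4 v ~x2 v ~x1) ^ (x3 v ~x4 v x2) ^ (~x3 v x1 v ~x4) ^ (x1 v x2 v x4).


A pure literal appears in only one polarity across all clauses.
No pure literals found.
Count = 0.

0


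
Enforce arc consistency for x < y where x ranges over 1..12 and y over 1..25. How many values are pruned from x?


For the constraint x < y, x needs a supporting value in y's domain.
x can be at most 24 (one less than y's maximum).
Valid x values from domain: 12 out of 12.
Pruned = 12 - 12 = 0.

0


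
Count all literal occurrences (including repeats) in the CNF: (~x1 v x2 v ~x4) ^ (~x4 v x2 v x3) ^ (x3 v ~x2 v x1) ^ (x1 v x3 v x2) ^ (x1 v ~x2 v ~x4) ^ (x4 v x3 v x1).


Clause lengths: 3, 3, 3, 3, 3, 3.
Sum = 3 + 3 + 3 + 3 + 3 + 3 = 18.

18


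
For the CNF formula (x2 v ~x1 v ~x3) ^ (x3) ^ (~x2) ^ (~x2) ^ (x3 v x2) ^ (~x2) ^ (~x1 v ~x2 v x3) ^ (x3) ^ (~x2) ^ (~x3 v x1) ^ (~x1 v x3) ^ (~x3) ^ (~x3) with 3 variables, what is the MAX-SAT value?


Enumerate all 8 truth assignments.
For each, count how many of the 13 clauses are satisfied.
The formula is not fully satisfiable, so the maximum is below 13.
Maximum simultaneously satisfiable clauses = 10.

10


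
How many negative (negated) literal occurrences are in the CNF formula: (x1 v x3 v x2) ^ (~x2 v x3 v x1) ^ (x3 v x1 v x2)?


Scan each clause for negated literals.
Clause 1: 0 negative; Clause 2: 1 negative; Clause 3: 0 negative.
Total negative literal occurrences = 1.

1


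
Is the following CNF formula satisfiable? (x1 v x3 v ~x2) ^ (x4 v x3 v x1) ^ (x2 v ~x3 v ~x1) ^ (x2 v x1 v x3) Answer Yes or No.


Check all 16 possible truth assignments.
Number of satisfying assignments found: 10.
The formula is satisfiable.

Yes


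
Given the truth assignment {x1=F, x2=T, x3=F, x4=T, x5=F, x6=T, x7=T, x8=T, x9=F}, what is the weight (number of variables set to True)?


The weight is the number of variables assigned True.
True variables: x2, x4, x6, x7, x8.
Weight = 5.

5


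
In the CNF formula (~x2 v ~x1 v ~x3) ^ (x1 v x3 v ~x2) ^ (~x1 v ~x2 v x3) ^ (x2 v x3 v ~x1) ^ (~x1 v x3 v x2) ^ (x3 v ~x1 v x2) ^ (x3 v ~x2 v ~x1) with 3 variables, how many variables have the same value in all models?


Find all satisfying assignments: 4 model(s).
Check which variables have the same value in every model.
No variable is fixed across all models.
Backbone size = 0.

0


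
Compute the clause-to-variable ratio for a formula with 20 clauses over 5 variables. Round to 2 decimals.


Clause-to-variable ratio = clauses / variables.
20 / 5 = 4.0.

4.0


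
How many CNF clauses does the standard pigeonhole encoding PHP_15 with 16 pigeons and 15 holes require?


The PHP encoding has two parts:
1) At-least-one-hole clauses: 16 (one per pigeon, each with 15 literals).
2) At-most-one-pigeon-per-hole clauses: 15 holes * C(16,2) = 15 * 120 = 1800.
Total clauses = 16 + 1800 = 1816.

1816


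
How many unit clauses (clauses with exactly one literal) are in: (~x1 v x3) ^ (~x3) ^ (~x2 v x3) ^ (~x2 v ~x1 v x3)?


A unit clause contains exactly one literal.
Unit clauses found: (~x3).
Count = 1.

1


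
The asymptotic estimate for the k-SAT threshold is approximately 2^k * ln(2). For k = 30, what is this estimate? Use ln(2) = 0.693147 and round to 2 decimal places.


Using the asymptotic formula: threshold ~ 2^k * ln(2).
2^30 = 1073741824.
1073741824 * 0.693147 = 744260924.08.

744260924.08


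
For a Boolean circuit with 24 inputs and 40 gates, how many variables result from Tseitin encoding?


The Tseitin transformation introduces one auxiliary variable per gate.
Total variables = inputs + gates = 24 + 40 = 64.

64


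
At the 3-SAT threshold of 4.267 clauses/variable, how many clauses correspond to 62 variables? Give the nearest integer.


The 3-SAT phase transition occurs at approximately 4.267 clauses per variable.
m = 4.267 * 62 = 264.554.
Rounded to nearest integer: 265.

265


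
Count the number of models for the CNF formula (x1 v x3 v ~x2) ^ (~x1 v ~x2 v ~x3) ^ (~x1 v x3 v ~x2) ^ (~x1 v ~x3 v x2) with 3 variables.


Enumerate all 8 truth assignments over 3 variables.
Test each against every clause.
Satisfying assignments found: 4.

4


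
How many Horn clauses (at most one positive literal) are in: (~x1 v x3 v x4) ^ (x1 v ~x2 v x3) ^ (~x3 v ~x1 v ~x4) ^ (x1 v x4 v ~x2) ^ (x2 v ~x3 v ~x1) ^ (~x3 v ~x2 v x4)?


A Horn clause has at most one positive literal.
Clause 1: 2 positive lit(s) -> not Horn
Clause 2: 2 positive lit(s) -> not Horn
Clause 3: 0 positive lit(s) -> Horn
Clause 4: 2 positive lit(s) -> not Horn
Clause 5: 1 positive lit(s) -> Horn
Clause 6: 1 positive lit(s) -> Horn
Total Horn clauses = 3.

3


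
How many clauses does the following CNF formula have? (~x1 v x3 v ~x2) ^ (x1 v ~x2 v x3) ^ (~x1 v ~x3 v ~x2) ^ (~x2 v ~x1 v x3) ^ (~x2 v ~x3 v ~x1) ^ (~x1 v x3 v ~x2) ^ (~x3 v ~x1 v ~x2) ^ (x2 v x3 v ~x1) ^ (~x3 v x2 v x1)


Each group enclosed in parentheses joined by ^ is one clause.
Counting the conjuncts: 9 clauses.

9


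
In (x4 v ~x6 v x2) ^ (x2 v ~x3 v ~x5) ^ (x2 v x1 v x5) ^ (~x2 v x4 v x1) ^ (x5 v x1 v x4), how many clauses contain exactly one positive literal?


A definite clause has exactly one positive literal.
Clause 1: 2 positive -> not definite
Clause 2: 1 positive -> definite
Clause 3: 3 positive -> not definite
Clause 4: 2 positive -> not definite
Clause 5: 3 positive -> not definite
Definite clause count = 1.

1


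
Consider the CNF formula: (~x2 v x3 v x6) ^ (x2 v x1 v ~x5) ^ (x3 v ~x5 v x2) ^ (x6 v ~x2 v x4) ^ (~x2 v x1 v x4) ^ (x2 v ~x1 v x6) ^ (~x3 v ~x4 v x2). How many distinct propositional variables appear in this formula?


Identify each distinct variable in the formula.
Variables found: x1, x2, x3, x4, x5, x6.
Total distinct variables = 6.

6


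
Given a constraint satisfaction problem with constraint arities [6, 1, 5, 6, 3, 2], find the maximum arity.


The arities are: 6, 1, 5, 6, 3, 2.
Scan for the maximum value.
Maximum arity = 6.

6


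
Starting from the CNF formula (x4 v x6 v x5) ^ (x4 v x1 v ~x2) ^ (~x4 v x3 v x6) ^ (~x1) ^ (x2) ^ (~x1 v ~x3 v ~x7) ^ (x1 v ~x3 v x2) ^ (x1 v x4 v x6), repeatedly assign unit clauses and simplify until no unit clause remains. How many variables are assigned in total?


Unit propagation repeatedly assigns the literal in any unit clause, then simplifies.
Assignments in order: x1 = F, x2 = T, x4 = T.
No further unit clauses remain.
Total variables assigned = 3.

3


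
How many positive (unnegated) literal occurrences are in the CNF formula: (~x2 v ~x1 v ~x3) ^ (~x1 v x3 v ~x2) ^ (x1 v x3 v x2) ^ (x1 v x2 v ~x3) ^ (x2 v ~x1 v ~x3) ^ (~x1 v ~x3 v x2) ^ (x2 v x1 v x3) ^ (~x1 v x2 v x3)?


Scan each clause for unnegated literals.
Clause 1: 0 positive; Clause 2: 1 positive; Clause 3: 3 positive; Clause 4: 2 positive; Clause 5: 1 positive; Clause 6: 1 positive; Clause 7: 3 positive; Clause 8: 2 positive.
Total positive literal occurrences = 13.

13


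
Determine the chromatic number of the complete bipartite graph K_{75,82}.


K_{75,82} is bipartite by definition: the two parts are independent sets, with every edge crossing between them.
Color all vertices in one part with color 1 and all vertices in the other part with color 2.
Since the graph has at least one edge, one color does not suffice.
Chromatic number = 2.

2


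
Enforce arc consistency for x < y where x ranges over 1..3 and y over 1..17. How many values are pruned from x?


For the constraint x < y, x needs a supporting value in y's domain.
x can be at most 16 (one less than y's maximum).
Valid x values from domain: 3 out of 3.
Pruned = 3 - 3 = 0.

0


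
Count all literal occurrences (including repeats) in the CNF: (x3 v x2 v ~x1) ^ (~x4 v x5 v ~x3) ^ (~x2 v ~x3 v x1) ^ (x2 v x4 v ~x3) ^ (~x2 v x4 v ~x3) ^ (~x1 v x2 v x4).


Clause lengths: 3, 3, 3, 3, 3, 3.
Sum = 3 + 3 + 3 + 3 + 3 + 3 = 18.

18


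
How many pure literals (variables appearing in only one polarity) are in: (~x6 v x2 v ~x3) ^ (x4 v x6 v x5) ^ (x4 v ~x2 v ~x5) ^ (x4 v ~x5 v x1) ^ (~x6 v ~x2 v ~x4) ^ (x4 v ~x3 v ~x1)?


A pure literal appears in only one polarity across all clauses.
Pure literals: x3 (negative only).
Count = 1.

1


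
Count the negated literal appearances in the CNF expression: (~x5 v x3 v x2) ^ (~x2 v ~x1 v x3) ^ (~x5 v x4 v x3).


Scan each clause for negated literals.
Clause 1: 1 negative; Clause 2: 2 negative; Clause 3: 1 negative.
Total negative literal occurrences = 4.

4


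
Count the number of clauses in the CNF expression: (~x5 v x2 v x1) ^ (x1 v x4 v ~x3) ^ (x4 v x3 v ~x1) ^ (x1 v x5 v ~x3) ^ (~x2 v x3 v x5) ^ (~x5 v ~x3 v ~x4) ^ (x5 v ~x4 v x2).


Each group enclosed in parentheses joined by ^ is one clause.
Counting the conjuncts: 7 clauses.

7


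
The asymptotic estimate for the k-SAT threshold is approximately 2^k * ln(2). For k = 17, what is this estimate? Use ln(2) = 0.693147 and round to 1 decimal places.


Using the asymptotic formula: threshold ~ 2^k * ln(2).
2^17 = 131072.
131072 * 0.693147 = 90852.2.

90852.2


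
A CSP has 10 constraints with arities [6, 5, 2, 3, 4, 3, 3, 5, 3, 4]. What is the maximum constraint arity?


The arities are: 6, 5, 2, 3, 4, 3, 3, 5, 3, 4.
Scan for the maximum value.
Maximum arity = 6.

6


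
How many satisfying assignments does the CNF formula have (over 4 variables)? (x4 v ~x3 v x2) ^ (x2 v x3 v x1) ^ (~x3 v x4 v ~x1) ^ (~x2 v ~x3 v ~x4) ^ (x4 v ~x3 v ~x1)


Enumerate all 16 truth assignments over 4 variables.
Test each against every clause.
Satisfying assignments found: 9.

9


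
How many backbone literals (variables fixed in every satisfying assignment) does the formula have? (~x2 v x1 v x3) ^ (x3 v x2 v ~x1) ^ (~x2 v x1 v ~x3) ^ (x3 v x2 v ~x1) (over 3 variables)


Find all satisfying assignments: 5 model(s).
Check which variables have the same value in every model.
No variable is fixed across all models.
Backbone size = 0.

0


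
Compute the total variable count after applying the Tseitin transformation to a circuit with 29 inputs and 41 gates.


The Tseitin transformation introduces one auxiliary variable per gate.
Total variables = inputs + gates = 29 + 41 = 70.

70


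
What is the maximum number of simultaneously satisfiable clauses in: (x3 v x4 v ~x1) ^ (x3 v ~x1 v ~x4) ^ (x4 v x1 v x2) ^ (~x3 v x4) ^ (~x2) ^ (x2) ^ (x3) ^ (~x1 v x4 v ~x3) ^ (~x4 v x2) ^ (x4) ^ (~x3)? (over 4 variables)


Enumerate all 16 truth assignments.
For each, count how many of the 11 clauses are satisfied.
The formula is not fully satisfiable, so the maximum is below 11.
Maximum simultaneously satisfiable clauses = 9.

9


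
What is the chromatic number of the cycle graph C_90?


A cycle on an even number of vertices is bipartite: alternate two colors around the cycle.
Since 90 is even, two colors suffice, and at least two are needed because the graph has edges.
Chromatic number = 2.

2


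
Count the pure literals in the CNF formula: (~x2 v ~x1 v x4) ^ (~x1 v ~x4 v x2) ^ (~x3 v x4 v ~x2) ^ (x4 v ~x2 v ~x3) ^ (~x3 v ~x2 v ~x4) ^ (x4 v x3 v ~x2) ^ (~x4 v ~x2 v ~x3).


A pure literal appears in only one polarity across all clauses.
Pure literals: x1 (negative only).
Count = 1.

1


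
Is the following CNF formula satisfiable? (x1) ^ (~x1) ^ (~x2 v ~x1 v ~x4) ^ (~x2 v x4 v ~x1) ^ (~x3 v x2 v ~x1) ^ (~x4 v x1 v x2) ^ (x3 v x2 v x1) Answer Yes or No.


Check all 16 possible truth assignments.
Number of satisfying assignments found: 0.
The formula is unsatisfiable.

No


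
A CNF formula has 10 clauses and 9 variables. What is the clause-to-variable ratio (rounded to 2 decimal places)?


Clause-to-variable ratio = clauses / variables.
10 / 9 = 1.11.

1.11


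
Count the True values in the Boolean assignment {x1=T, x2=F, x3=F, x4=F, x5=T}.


The weight is the number of variables assigned True.
True variables: x1, x5.
Weight = 2.

2


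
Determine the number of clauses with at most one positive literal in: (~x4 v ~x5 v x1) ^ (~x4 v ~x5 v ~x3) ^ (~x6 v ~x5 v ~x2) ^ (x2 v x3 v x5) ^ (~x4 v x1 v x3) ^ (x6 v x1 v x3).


A Horn clause has at most one positive literal.
Clause 1: 1 positive lit(s) -> Horn
Clause 2: 0 positive lit(s) -> Horn
Clause 3: 0 positive lit(s) -> Horn
Clause 4: 3 positive lit(s) -> not Horn
Clause 5: 2 positive lit(s) -> not Horn
Clause 6: 3 positive lit(s) -> not Horn
Total Horn clauses = 3.

3


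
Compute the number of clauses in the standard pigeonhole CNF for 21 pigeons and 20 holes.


The PHP encoding has two parts:
1) At-least-one-hole clauses: 21 (one per pigeon, each with 20 literals).
2) At-most-one-pigeon-per-hole clauses: 20 holes * C(21,2) = 20 * 210 = 4200.
Total clauses = 21 + 4200 = 4221.

4221


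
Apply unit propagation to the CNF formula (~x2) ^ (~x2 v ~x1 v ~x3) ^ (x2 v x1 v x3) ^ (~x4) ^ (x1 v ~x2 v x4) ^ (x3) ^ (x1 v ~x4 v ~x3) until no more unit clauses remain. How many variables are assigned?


Unit propagation repeatedly assigns the literal in any unit clause, then simplifies.
Assignments in order: x2 = F, x4 = F, x3 = T.
No further unit clauses remain.
Total variables assigned = 3.

3


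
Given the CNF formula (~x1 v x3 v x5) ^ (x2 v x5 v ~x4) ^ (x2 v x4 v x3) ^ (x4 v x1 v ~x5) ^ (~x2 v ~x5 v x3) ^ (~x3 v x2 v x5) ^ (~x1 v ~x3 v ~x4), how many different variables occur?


Identify each distinct variable in the formula.
Variables found: x1, x2, x3, x4, x5.
Total distinct variables = 5.

5


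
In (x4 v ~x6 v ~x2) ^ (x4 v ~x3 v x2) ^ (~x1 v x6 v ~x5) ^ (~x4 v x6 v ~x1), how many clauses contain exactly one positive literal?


A definite clause has exactly one positive literal.
Clause 1: 1 positive -> definite
Clause 2: 2 positive -> not definite
Clause 3: 1 positive -> definite
Clause 4: 1 positive -> definite
Definite clause count = 3.

3


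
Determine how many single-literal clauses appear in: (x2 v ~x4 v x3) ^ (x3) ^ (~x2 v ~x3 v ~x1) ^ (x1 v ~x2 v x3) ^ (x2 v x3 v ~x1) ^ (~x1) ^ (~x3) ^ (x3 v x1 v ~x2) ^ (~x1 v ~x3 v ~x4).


A unit clause contains exactly one literal.
Unit clauses found: (x3), (~x1), (~x3).
Count = 3.

3


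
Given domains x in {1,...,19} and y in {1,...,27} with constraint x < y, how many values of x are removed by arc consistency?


For the constraint x < y, x needs a supporting value in y's domain.
x can be at most 26 (one less than y's maximum).
Valid x values from domain: 19 out of 19.
Pruned = 19 - 19 = 0.

0


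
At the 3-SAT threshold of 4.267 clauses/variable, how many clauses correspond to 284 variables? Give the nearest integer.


The 3-SAT phase transition occurs at approximately 4.267 clauses per variable.
m = 4.267 * 284 = 1211.828.
Rounded to nearest integer: 1212.

1212


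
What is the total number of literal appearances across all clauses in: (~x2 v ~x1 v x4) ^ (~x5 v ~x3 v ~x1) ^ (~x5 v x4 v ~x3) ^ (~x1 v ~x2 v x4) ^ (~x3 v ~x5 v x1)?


Clause lengths: 3, 3, 3, 3, 3.
Sum = 3 + 3 + 3 + 3 + 3 = 15.

15


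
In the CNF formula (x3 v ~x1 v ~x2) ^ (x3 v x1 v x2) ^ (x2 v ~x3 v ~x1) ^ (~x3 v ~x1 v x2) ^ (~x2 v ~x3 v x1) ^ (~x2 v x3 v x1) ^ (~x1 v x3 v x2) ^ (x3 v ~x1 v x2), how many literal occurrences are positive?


Scan each clause for unnegated literals.
Clause 1: 1 positive; Clause 2: 3 positive; Clause 3: 1 positive; Clause 4: 1 positive; Clause 5: 1 positive; Clause 6: 2 positive; Clause 7: 2 positive; Clause 8: 2 positive.
Total positive literal occurrences = 13.

13


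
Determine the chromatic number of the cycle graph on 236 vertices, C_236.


A cycle on an even number of vertices is bipartite: alternate two colors around the cycle.
Since 236 is even, two colors suffice, and at least two are needed because the graph has edges.
Chromatic number = 2.

2


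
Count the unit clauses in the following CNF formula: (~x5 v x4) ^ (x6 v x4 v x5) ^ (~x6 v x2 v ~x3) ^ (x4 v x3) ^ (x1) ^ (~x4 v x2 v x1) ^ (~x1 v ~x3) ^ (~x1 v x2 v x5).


A unit clause contains exactly one literal.
Unit clauses found: (x1).
Count = 1.

1


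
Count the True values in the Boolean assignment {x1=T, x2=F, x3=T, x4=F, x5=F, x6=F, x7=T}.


The weight is the number of variables assigned True.
True variables: x1, x3, x7.
Weight = 3.

3


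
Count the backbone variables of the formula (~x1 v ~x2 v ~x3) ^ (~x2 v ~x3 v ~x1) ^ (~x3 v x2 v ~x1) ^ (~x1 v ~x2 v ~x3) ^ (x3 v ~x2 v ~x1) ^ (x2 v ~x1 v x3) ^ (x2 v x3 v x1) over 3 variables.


Find all satisfying assignments: 3 model(s).
Check which variables have the same value in every model.
Fixed variables: x1=F.
Backbone size = 1.

1


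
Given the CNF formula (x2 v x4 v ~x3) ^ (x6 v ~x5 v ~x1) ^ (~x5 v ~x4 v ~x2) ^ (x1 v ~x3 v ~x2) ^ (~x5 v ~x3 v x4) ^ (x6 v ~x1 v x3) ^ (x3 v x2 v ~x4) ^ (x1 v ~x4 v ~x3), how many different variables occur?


Identify each distinct variable in the formula.
Variables found: x1, x2, x3, x4, x5, x6.
Total distinct variables = 6.

6


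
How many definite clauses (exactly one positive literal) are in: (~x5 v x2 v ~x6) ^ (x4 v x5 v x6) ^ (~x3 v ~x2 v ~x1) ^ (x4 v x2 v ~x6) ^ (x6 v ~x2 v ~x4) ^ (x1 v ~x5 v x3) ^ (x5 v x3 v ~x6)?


A definite clause has exactly one positive literal.
Clause 1: 1 positive -> definite
Clause 2: 3 positive -> not definite
Clause 3: 0 positive -> not definite
Clause 4: 2 positive -> not definite
Clause 5: 1 positive -> definite
Clause 6: 2 positive -> not definite
Clause 7: 2 positive -> not definite
Definite clause count = 2.

2


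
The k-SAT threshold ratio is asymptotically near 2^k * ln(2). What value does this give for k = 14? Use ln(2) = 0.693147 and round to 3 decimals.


Using the asymptotic formula: threshold ~ 2^k * ln(2).
2^14 = 16384.
16384 * 0.693147 = 11356.52.

11356.52


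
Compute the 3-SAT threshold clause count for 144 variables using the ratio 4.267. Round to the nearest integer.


The 3-SAT phase transition occurs at approximately 4.267 clauses per variable.
m = 4.267 * 144 = 614.448.
Rounded to nearest integer: 614.

614


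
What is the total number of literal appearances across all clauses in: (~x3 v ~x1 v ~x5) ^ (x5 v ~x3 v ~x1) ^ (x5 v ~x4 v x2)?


Clause lengths: 3, 3, 3.
Sum = 3 + 3 + 3 = 9.

9


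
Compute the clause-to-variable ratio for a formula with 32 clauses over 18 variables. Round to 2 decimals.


Clause-to-variable ratio = clauses / variables.
32 / 18 = 1.78.

1.78


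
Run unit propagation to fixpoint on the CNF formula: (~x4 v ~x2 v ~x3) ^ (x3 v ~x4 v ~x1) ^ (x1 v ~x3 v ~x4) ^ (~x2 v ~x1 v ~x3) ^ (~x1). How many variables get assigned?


Unit propagation repeatedly assigns the literal in any unit clause, then simplifies.
Assignments in order: x1 = F.
No further unit clauses remain.
Total variables assigned = 1.

1


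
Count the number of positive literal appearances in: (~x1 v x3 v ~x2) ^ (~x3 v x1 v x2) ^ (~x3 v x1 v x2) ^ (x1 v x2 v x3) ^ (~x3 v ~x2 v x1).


Scan each clause for unnegated literals.
Clause 1: 1 positive; Clause 2: 2 positive; Clause 3: 2 positive; Clause 4: 3 positive; Clause 5: 1 positive.
Total positive literal occurrences = 9.

9


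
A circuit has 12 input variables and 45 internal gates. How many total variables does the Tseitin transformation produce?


The Tseitin transformation introduces one auxiliary variable per gate.
Total variables = inputs + gates = 12 + 45 = 57.

57


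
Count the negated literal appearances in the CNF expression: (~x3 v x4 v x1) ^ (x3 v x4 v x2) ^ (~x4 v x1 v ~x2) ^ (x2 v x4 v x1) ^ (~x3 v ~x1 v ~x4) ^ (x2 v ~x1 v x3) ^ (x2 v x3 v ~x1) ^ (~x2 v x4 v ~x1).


Scan each clause for negated literals.
Clause 1: 1 negative; Clause 2: 0 negative; Clause 3: 2 negative; Clause 4: 0 negative; Clause 5: 3 negative; Clause 6: 1 negative; Clause 7: 1 negative; Clause 8: 2 negative.
Total negative literal occurrences = 10.

10


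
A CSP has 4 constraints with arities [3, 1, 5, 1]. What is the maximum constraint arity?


The arities are: 3, 1, 5, 1.
Scan for the maximum value.
Maximum arity = 5.

5


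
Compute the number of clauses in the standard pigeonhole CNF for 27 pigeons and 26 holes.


The PHP encoding has two parts:
1) At-least-one-hole clauses: 27 (one per pigeon, each with 26 literals).
2) At-most-one-pigeon-per-hole clauses: 26 holes * C(27,2) = 26 * 351 = 9126.
Total clauses = 27 + 9126 = 9153.

9153


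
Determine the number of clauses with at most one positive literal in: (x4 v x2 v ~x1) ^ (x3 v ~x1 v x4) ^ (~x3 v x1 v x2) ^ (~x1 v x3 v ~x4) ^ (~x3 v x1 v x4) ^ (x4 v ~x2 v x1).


A Horn clause has at most one positive literal.
Clause 1: 2 positive lit(s) -> not Horn
Clause 2: 2 positive lit(s) -> not Horn
Clause 3: 2 positive lit(s) -> not Horn
Clause 4: 1 positive lit(s) -> Horn
Clause 5: 2 positive lit(s) -> not Horn
Clause 6: 2 positive lit(s) -> not Horn
Total Horn clauses = 1.

1


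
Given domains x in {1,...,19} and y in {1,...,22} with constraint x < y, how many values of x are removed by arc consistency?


For the constraint x < y, x needs a supporting value in y's domain.
x can be at most 21 (one less than y's maximum).
Valid x values from domain: 19 out of 19.
Pruned = 19 - 19 = 0.

0


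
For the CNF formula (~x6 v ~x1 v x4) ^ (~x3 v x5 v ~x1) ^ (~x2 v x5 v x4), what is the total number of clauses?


Each group enclosed in parentheses joined by ^ is one clause.
Counting the conjuncts: 3 clauses.

3


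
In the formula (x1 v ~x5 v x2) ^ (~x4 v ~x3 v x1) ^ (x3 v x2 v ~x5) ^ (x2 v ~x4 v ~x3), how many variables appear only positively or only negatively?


A pure literal appears in only one polarity across all clauses.
Pure literals: x1 (positive only), x2 (positive only), x4 (negative only), x5 (negative only).
Count = 4.

4


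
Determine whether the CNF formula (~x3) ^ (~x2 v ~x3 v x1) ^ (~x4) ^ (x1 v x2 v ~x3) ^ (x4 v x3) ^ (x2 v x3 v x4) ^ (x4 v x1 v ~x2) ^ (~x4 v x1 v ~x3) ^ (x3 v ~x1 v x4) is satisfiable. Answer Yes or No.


Check all 16 possible truth assignments.
Number of satisfying assignments found: 0.
The formula is unsatisfiable.

No


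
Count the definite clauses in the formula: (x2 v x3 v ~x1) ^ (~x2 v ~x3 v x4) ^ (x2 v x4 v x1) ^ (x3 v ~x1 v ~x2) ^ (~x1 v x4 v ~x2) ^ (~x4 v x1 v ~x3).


A definite clause has exactly one positive literal.
Clause 1: 2 positive -> not definite
Clause 2: 1 positive -> definite
Clause 3: 3 positive -> not definite
Clause 4: 1 positive -> definite
Clause 5: 1 positive -> definite
Clause 6: 1 positive -> definite
Definite clause count = 4.

4


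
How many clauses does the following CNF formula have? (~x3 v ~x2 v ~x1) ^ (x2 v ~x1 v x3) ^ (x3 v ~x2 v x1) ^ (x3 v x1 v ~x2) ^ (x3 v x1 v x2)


Each group enclosed in parentheses joined by ^ is one clause.
Counting the conjuncts: 5 clauses.

5


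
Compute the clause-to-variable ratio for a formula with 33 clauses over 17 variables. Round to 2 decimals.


Clause-to-variable ratio = clauses / variables.
33 / 17 = 1.94.

1.94


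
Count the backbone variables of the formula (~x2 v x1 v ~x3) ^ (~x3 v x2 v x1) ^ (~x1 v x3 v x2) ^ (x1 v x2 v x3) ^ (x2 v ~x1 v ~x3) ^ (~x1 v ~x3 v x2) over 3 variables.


Find all satisfying assignments: 3 model(s).
Check which variables have the same value in every model.
Fixed variables: x2=T.
Backbone size = 1.

1


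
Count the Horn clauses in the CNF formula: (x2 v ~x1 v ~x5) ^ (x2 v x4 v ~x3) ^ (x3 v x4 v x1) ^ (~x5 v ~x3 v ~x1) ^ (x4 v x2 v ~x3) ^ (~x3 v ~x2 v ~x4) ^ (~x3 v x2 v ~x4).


A Horn clause has at most one positive literal.
Clause 1: 1 positive lit(s) -> Horn
Clause 2: 2 positive lit(s) -> not Horn
Clause 3: 3 positive lit(s) -> not Horn
Clause 4: 0 positive lit(s) -> Horn
Clause 5: 2 positive lit(s) -> not Horn
Clause 6: 0 positive lit(s) -> Horn
Clause 7: 1 positive lit(s) -> Horn
Total Horn clauses = 4.

4


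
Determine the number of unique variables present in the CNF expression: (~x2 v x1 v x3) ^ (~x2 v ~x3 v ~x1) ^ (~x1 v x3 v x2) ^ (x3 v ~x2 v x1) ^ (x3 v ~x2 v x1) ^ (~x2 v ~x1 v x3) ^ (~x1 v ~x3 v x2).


Identify each distinct variable in the formula.
Variables found: x1, x2, x3.
Total distinct variables = 3.

3


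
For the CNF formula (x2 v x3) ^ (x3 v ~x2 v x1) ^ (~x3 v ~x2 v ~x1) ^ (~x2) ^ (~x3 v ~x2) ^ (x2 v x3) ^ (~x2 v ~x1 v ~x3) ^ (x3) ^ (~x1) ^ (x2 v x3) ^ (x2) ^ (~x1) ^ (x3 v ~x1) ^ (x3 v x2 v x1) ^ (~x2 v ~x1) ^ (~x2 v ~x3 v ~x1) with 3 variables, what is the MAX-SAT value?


Enumerate all 8 truth assignments.
For each, count how many of the 16 clauses are satisfied.
The formula is not fully satisfiable, so the maximum is below 16.
Maximum simultaneously satisfiable clauses = 15.

15


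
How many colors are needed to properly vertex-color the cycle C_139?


An odd cycle cannot be 2-colored: alternating two colors around the cycle returns to the start with a conflict.
Since 139 is odd, three colors are required (and three suffice).
Chromatic number = 3.

3


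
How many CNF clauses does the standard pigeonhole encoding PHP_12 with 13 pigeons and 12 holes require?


The PHP encoding has two parts:
1) At-least-one-hole clauses: 13 (one per pigeon, each with 12 literals).
2) At-most-one-pigeon-per-hole clauses: 12 holes * C(13,2) = 12 * 78 = 936.
Total clauses = 13 + 936 = 949.

949


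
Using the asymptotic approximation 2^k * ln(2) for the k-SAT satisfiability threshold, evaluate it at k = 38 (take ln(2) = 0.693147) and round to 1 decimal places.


Using the asymptotic formula: threshold ~ 2^k * ln(2).
2^38 = 274877906944.
274877906944 * 0.693147 = 190530796564.5.

190530796564.5


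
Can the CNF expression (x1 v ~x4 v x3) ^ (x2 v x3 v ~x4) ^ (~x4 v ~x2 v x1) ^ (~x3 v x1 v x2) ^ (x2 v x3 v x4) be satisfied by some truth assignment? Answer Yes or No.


Check all 16 possible truth assignments.
Number of satisfying assignments found: 8.
The formula is satisfiable.

Yes


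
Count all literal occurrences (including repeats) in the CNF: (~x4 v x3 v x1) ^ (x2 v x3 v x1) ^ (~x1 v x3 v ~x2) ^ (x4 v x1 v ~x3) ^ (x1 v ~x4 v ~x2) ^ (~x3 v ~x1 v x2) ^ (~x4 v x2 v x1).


Clause lengths: 3, 3, 3, 3, 3, 3, 3.
Sum = 3 + 3 + 3 + 3 + 3 + 3 + 3 = 21.

21


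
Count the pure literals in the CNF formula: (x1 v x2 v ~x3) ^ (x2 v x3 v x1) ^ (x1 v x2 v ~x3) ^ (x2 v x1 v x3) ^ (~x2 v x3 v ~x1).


A pure literal appears in only one polarity across all clauses.
No pure literals found.
Count = 0.

0


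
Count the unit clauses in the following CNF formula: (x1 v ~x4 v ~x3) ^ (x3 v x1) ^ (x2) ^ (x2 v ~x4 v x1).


A unit clause contains exactly one literal.
Unit clauses found: (x2).
Count = 1.

1


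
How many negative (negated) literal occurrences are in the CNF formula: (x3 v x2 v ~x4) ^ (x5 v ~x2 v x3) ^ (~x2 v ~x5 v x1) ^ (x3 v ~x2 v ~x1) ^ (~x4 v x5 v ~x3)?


Scan each clause for negated literals.
Clause 1: 1 negative; Clause 2: 1 negative; Clause 3: 2 negative; Clause 4: 2 negative; Clause 5: 2 negative.
Total negative literal occurrences = 8.

8


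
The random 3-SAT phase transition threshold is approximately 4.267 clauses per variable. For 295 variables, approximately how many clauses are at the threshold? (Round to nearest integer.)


The 3-SAT phase transition occurs at approximately 4.267 clauses per variable.
m = 4.267 * 295 = 1258.765.
Rounded to nearest integer: 1259.

1259


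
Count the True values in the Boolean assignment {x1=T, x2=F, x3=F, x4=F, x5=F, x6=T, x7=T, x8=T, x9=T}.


The weight is the number of variables assigned True.
True variables: x1, x6, x7, x8, x9.
Weight = 5.

5


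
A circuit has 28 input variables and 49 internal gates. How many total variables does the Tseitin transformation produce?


The Tseitin transformation introduces one auxiliary variable per gate.
Total variables = inputs + gates = 28 + 49 = 77.

77


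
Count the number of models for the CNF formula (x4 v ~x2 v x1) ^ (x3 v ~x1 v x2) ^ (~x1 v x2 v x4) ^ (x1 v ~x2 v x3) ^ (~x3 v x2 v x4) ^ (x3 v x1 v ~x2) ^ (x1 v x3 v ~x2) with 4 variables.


Enumerate all 16 truth assignments over 4 variables.
Test each against every clause.
Satisfying assignments found: 9.

9


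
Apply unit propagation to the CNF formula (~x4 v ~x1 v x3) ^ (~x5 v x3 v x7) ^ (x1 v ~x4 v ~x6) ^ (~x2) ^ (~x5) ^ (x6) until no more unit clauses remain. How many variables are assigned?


Unit propagation repeatedly assigns the literal in any unit clause, then simplifies.
Assignments in order: x2 = F, x5 = F, x6 = T.
No further unit clauses remain.
Total variables assigned = 3.

3


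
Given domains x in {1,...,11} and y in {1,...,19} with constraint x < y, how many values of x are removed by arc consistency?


For the constraint x < y, x needs a supporting value in y's domain.
x can be at most 18 (one less than y's maximum).
Valid x values from domain: 11 out of 11.
Pruned = 11 - 11 = 0.

0


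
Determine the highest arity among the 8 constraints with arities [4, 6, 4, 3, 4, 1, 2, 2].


The arities are: 4, 6, 4, 3, 4, 1, 2, 2.
Scan for the maximum value.
Maximum arity = 6.

6


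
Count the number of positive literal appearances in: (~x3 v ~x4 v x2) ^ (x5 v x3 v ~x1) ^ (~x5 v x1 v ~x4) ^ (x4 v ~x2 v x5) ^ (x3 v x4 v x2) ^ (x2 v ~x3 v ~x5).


Scan each clause for unnegated literals.
Clause 1: 1 positive; Clause 2: 2 positive; Clause 3: 1 positive; Clause 4: 2 positive; Clause 5: 3 positive; Clause 6: 1 positive.
Total positive literal occurrences = 10.

10


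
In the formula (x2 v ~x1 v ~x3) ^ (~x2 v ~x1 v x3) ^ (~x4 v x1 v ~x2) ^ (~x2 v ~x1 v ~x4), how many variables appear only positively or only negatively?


A pure literal appears in only one polarity across all clauses.
Pure literals: x4 (negative only).
Count = 1.

1


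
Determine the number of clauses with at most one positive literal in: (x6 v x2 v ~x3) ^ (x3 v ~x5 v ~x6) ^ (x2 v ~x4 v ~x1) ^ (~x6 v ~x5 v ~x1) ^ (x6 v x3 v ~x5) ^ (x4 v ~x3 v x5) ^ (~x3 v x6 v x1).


A Horn clause has at most one positive literal.
Clause 1: 2 positive lit(s) -> not Horn
Clause 2: 1 positive lit(s) -> Horn
Clause 3: 1 positive lit(s) -> Horn
Clause 4: 0 positive lit(s) -> Horn
Clause 5: 2 positive lit(s) -> not Horn
Clause 6: 2 positive lit(s) -> not Horn
Clause 7: 2 positive lit(s) -> not Horn
Total Horn clauses = 3.

3


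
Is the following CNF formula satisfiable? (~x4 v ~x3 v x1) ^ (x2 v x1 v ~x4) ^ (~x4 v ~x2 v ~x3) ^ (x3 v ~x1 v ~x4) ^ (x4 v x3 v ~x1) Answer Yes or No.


Check all 16 possible truth assignments.
Number of satisfying assignments found: 8.
The formula is satisfiable.

Yes


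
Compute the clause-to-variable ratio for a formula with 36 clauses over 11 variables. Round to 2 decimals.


Clause-to-variable ratio = clauses / variables.
36 / 11 = 3.27.

3.27


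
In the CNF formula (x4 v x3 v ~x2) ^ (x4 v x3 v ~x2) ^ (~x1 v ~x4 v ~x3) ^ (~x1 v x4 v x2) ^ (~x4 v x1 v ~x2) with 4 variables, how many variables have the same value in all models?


Find all satisfying assignments: 8 model(s).
Check which variables have the same value in every model.
No variable is fixed across all models.
Backbone size = 0.

0


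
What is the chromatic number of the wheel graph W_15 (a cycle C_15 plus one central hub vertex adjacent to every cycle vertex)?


W_15 consists of the cycle C_15 together with a hub vertex adjacent to every cycle vertex.
The cycle C_15 needs 3 colors (odd cycle -> 3).
The hub is adjacent to every cycle vertex, so it must receive a new color distinct from all of them.
Chromatic number = 3 + 1 = 4.

4


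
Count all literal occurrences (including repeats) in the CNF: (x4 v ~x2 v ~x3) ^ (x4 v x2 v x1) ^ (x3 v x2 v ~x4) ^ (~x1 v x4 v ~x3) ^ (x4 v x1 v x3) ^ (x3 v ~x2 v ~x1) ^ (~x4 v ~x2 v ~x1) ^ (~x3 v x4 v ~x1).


Clause lengths: 3, 3, 3, 3, 3, 3, 3, 3.
Sum = 3 + 3 + 3 + 3 + 3 + 3 + 3 + 3 = 24.

24


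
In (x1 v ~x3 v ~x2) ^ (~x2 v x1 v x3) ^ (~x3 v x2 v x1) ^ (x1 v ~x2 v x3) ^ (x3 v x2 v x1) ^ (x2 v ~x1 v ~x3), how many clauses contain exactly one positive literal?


A definite clause has exactly one positive literal.
Clause 1: 1 positive -> definite
Clause 2: 2 positive -> not definite
Clause 3: 2 positive -> not definite
Clause 4: 2 positive -> not definite
Clause 5: 3 positive -> not definite
Clause 6: 1 positive -> definite
Definite clause count = 2.

2


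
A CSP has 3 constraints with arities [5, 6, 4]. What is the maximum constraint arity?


The arities are: 5, 6, 4.
Scan for the maximum value.
Maximum arity = 6.

6


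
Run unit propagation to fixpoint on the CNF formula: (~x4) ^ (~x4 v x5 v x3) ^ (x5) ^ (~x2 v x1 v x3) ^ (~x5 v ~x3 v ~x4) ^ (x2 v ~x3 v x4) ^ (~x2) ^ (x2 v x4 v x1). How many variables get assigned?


Unit propagation repeatedly assigns the literal in any unit clause, then simplifies.
Assignments in order: x4 = F, x5 = T, x2 = F, x3 = F, x1 = T.
No further unit clauses remain.
Total variables assigned = 5.

5


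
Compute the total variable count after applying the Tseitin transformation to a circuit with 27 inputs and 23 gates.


The Tseitin transformation introduces one auxiliary variable per gate.
Total variables = inputs + gates = 27 + 23 = 50.

50


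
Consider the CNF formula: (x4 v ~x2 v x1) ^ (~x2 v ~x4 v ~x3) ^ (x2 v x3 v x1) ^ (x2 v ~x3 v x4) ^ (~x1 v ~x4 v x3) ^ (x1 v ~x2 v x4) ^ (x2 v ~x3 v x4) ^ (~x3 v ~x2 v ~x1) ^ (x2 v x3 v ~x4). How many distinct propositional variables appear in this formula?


Identify each distinct variable in the formula.
Variables found: x1, x2, x3, x4.
Total distinct variables = 4.

4


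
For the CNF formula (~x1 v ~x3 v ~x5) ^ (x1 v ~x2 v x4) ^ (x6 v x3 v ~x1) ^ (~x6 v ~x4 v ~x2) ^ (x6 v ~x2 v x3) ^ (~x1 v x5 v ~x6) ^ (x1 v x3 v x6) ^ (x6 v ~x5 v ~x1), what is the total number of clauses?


Each group enclosed in parentheses joined by ^ is one clause.
Counting the conjuncts: 8 clauses.

8
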